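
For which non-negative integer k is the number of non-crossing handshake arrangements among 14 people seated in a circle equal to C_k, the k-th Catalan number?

7

Non-crossing handshake pairings of 2n people are counted by C_n; 14 people gives n = 7.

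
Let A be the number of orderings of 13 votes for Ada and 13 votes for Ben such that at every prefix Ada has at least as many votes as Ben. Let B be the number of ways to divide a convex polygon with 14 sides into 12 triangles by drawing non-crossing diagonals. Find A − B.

534888

Ballot sequences with n votes each where one side never trails are Dyck words, counted by C_n; here n = 13. So A = C_13 = 742900.
The number of triangulations of a 14-gon is the Catalan number C_12 (index = sides − 2). So B = C_12 = 208012.
A − B = 742900 − 208012 = 534888.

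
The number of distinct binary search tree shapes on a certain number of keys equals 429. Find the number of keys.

Binary search tree shapes on n keys are counted by C_n. The Catalan number equal to 429 is C_7.

7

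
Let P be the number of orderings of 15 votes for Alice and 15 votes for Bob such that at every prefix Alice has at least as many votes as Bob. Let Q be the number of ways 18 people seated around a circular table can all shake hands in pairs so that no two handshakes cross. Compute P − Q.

9689983

Ballot sequences with n votes each where one side never trails are Dyck words, counted by C_n; here n = 15. So P = C_15 = 9694845.
With 18 = 2·9 people, non-crossing handshake pairings are non-crossing perfect matchings on a circle, counted by C_9. So Q = C_9 = 4862.
P − Q = 9694845 − 4862 = 9689983.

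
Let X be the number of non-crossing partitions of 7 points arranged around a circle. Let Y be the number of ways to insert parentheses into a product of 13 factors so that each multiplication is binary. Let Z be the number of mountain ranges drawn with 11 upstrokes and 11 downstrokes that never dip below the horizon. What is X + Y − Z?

The non-crossing partitions of [7] form a lattice of size C_7. So X = C_7 = 429.
Ways to associate a product of 13 factors correspond to binary trees on 13 leaves, so the count is C_12. So Y = C_12 = 208012.
A Dyck path with 11 up-steps and 11 down-steps has semilength 11, so there are C_11 of them. So Z = C_11 = 58786.
X + Y − Z = 429 + 208012 − 58786 = 149655.

149655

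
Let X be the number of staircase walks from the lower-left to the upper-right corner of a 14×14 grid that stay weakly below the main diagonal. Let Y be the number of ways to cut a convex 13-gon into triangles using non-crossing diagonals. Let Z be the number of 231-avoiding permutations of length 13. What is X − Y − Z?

1872754

Sub-diagonal monotone paths from (0,0) to (14,14) biject with Dyck paths of semilength 14, giving C_14. So X = C_14 = 2674440.
A convex 13-gon is triangulated into 11 triangles, and the number of such triangulations is the Catalan number C_{13−2} = C_11. So Y = C_11 = 58786.
For any fixed pattern of length 3, the pattern-avoiding permutations of [13] number C_13. So Z = C_13 = 742900.
X − Y − Z = 2674440 − 58786 − 742900 = 1872754.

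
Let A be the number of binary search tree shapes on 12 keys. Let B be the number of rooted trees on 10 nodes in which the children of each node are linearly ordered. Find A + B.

There are C_n binary search tree shapes on n keys; with n = 12 that is C_12. So A = C_12 = 208012.
A rooted plane tree on 10 nodes has 9 edges, and such trees are counted by C_9. So B = C_9 = 4862.
A + B = 208012 + 4862 = 212874.

212874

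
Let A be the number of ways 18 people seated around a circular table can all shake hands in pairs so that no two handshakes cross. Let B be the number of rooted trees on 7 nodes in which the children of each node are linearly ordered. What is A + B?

With 18 = 2·9 people, non-crossing handshake pairings are non-crossing perfect matchings on a circle, counted by C_9. So A = C_9 = 4862.
A rooted plane tree on 7 nodes has 6 edges, and such trees are counted by C_6. So B = C_6 = 132.
A + B = 4862 + 132 = 4994.

4994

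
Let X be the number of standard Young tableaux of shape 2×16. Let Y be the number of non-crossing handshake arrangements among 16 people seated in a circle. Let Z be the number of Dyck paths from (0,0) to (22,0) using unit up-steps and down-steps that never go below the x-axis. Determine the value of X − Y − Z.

35297454

By the hook-length formula (or a Dyck-path bijection), SYT of shape 2×16 number C_16. So X = C_16 = 35357670.
With 16 = 2·8 people, non-crossing handshake pairings are non-crossing perfect matchings on a circle, counted by C_8. So Y = C_8 = 1430.
Dyck paths of semilength n (length 2n) are counted by C_n; here n = 11. So Z = C_11 = 58786.
X − Y − Z = 35357670 − 1430 − 58786 = 35297454.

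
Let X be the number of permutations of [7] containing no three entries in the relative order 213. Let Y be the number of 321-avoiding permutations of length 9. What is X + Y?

For any fixed pattern of length 3, the pattern-avoiding permutations of [7] number C_7. So X = C_7 = 429.
Permutations of [n] avoiding any single length-3 pattern are counted by C_n; here n = 9. So Y = C_9 = 4862.
X + Y = 429 + 4862 = 5291.

5291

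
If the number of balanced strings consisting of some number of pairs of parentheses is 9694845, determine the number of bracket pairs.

15

Balanced strings of n bracket-pairs are counted by C_n; 9694845 = C_15.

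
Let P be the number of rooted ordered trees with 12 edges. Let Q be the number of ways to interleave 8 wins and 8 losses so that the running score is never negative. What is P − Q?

A rooted plane tree with 12 edges has 13 nodes, and the count is C_12. So P = C_12 = 208012.
Ballot sequences with n votes each where one side never trails are Dyck words, counted by C_n; here n = 8. So Q = C_8 = 1430.
P − Q = 208012 − 1430 = 206582.

206582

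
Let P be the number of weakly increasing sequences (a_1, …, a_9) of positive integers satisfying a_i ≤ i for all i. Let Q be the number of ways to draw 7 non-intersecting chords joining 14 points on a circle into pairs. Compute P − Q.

4433

Such sub-staircase sequences of length n are counted by C_n; here n = 9. So P = C_9 = 4862.
Non-crossing perfect matchings of 2n points on a circle are counted by C_n; with 14 points, n = 7. So Q = C_7 = 429.
P − Q = 4862 − 429 = 4433.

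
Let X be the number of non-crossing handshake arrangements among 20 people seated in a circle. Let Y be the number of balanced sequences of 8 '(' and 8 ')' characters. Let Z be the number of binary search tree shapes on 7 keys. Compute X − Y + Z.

15795

Non-crossing handshake pairings of 2n people are counted by C_n; 20 people gives n = 10. So X = C_10 = 16796.
A balanced arrangement of 8 bracket pairs is a Dyck word of semilength 8, so the count is C_8. So Y = C_8 = 1430.
Binary trees (left/right distinguished) on n nodes are counted by C_n; here n = 7. So Z = C_7 = 429.
X − Y + Z = 16796 − 1430 + 429 = 15795.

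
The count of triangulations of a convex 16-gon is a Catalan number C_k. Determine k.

Triangulations of a convex m-gon are counted by C_{m−2}; with m = 16 this is C_14.

14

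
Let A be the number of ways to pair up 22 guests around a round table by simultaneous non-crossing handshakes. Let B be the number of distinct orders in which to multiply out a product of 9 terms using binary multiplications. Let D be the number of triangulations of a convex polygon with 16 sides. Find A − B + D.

With 22 = 2·11 people, non-crossing handshake pairings are non-crossing perfect matchings on a circle, counted by C_11. So A = C_11 = 58786.
Ways to associate a product of 9 factors correspond to binary trees on 9 leaves, so the count is C_8. So B = C_8 = 1430.
Triangulations of a convex m-gon are counted by C_{m−2}; with m = 16 this is C_14. So D = C_14 = 2674440.
A − B + D = 58786 − 1430 + 2674440 = 2731796.

2731796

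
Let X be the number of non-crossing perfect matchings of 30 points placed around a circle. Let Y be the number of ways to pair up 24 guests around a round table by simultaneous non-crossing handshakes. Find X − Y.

Pairing 30 circle points by 15 non-crossing chords gives C_15 matchings. So X = C_15 = 9694845.
With 24 = 2·12 people, non-crossing handshake pairings are non-crossing perfect matchings on a circle, counted by C_12. So Y = C_12 = 208012.
X − Y = 9694845 − 208012 = 9486833.

9486833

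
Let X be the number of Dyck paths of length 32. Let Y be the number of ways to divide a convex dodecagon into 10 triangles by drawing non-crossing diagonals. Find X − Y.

Paths of 16 up- and 16 down-steps that never dip below the axis are Dyck paths; their count is C_16. So X = C_16 = 35357670.
Triangulations of a convex m-gon are counted by C_{m−2}; with m = 12 this is C_10. So Y = C_10 = 16796.
X − Y = 35357670 − 16796 = 35340874.

35340874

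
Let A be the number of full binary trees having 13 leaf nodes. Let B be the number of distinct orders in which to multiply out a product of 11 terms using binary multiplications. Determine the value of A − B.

191216

A full binary tree with L leaves has L−1 internal nodes and is counted by C_{L−1}; L = 13 gives C_12. So A = C_12 = 208012.
Parenthesizations of m factors correspond to full binary trees with m leaves, counted by C_{m−1}; m = 11 gives C_10. So B = C_10 = 16796.
A − B = 208012 − 16796 = 191216.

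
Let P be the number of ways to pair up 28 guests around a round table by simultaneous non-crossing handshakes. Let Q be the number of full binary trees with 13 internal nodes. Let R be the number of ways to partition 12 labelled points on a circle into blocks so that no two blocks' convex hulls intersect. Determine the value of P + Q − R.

Non-crossing handshake pairings of 2n people are counted by C_n; 28 people gives n = 14. So P = C_14 = 2674440.
Full binary trees with n internal nodes are counted by C_n; here n = 13. So Q = C_13 = 742900.
The non-crossing partitions of [12] form a lattice of size C_12. So R = C_12 = 208012.
P + Q − R = 2674440 + 742900 − 208012 = 3209328.

3209328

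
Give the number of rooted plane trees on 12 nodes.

A rooted plane tree on 12 nodes has 11 edges, and such trees are counted by C_11.
C_11 = 58786.

58786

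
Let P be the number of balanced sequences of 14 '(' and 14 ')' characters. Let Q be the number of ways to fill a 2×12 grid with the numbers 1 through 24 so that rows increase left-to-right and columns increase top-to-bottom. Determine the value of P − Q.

2466428

Balanced strings of n pairs of brackets are counted by C_n; here n = 14. So P = C_14 = 2674440.
Standard Young tableaux of shape 2×n are counted by C_n; here n = 12. So Q = C_12 = 208012.
P − Q = 2674440 − 208012 = 2466428.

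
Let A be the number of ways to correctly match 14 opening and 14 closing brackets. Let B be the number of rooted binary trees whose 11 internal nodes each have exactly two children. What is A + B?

With 14 pairs the number of balanced bracket strings is the Catalan number C_14. So A = C_14 = 2674440.
The number of full binary trees on 11 internal nodes is the Catalan number C_11. So B = C_11 = 58786.
A + B = 2674440 + 58786 = 2733226.

2733226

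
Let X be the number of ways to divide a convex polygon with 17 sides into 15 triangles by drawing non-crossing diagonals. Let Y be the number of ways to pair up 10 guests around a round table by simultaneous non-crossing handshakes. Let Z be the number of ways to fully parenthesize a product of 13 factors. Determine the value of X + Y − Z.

9486875

A convex 17-gon is triangulated into 15 triangles, and the number of such triangulations is the Catalan number C_{17−2} = C_15. So X = C_15 = 9694845.
With 10 = 2·5 people, non-crossing handshake pairings are non-crossing perfect matchings on a circle, counted by C_5. So Y = C_5 = 42.
Parenthesizations of m factors correspond to full binary trees with m leaves, counted by C_{m−1}; m = 13 gives C_12. So Z = C_12 = 208012.
X + Y − Z = 9694845 + 42 − 208012 = 9486875.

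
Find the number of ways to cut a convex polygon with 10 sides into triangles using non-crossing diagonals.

1430

Triangulations of a convex m-gon are counted by C_{m−2}; with m = 10 this is C_8.
C_8 = 1430.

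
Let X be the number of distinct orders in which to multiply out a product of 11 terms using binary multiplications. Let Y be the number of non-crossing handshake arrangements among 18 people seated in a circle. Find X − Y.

11934

Parenthesizations of m factors correspond to full binary trees with m leaves, counted by C_{m−1}; m = 11 gives C_10. So X = C_10 = 16796.
Non-crossing handshake pairings of 2n people are counted by C_n; 18 people gives n = 9. So Y = C_9 = 4862.
X − Y = 16796 − 4862 = 11934.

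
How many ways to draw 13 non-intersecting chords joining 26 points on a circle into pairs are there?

Pairing 26 circle points by 13 non-crossing chords gives C_13 matchings.
C_13 = C_12 · 2(2·12+1)/(12+2) = 208012 · 50/14 = 742900.

742900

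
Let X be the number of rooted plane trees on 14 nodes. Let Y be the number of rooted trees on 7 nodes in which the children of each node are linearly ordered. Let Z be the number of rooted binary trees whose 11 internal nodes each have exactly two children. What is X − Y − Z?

A rooted plane tree on 14 nodes has 13 edges, and such trees are counted by C_13. So X = C_13 = 742900.
A rooted plane tree on 7 nodes has 6 edges, and such trees are counted by C_6. So Y = C_6 = 132.
The number of full binary trees on 11 internal nodes is the Catalan number C_11. So Z = C_11 = 58786.
X − Y − Z = 742900 − 132 − 58786 = 683982.

683982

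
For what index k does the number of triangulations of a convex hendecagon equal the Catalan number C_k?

The number of triangulations of an 11-gon is the Catalan number C_9 (index = sides − 2).

9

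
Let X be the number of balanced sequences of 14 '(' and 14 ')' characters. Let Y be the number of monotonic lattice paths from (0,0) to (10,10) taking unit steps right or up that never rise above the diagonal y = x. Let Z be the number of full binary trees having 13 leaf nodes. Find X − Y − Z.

2449632

A balanced arrangement of 14 bracket pairs is a Dyck word of semilength 14, so the count is C_14. So X = C_14 = 2674440.
Sub-diagonal monotone paths from (0,0) to (10,10) biject with Dyck paths of semilength 10, giving C_10. So Y = C_10 = 16796.
A full binary tree with L leaves has L−1 internal nodes and is counted by C_{L−1}; L = 13 gives C_12. So Z = C_12 = 208012.
X − Y − Z = 2674440 − 16796 − 208012 = 2449632.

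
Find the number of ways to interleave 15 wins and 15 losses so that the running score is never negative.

9694845

Reading a vote for the leader as '(' and for the other as ')' turns such a sequence into a balanced string of 15 pairs, so the count is C_15.
C_15 = C_14 · 2(2·14+1)/(14+2) = 2674440 · 58/16 = 9694845.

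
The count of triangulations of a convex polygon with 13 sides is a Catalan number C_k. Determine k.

The number of triangulations of a 13-gon is the Catalan number C_11 (index = sides − 2).

11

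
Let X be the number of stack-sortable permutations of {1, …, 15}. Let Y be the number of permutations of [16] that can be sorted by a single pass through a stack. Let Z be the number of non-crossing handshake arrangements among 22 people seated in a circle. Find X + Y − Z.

Stack-sortable permutations are exactly the 231-avoiding ones, counted by C_n; here n = 15. So X = C_15 = 9694845.
Stack-sortable permutations are exactly the 231-avoiding ones, counted by C_n; here n = 16. So Y = C_16 = 35357670.
Non-crossing handshake pairings of 2n people are counted by C_n; 22 people gives n = 11. So Z = C_11 = 58786.
X + Y − Z = 9694845 + 35357670 − 58786 = 44993729.

44993729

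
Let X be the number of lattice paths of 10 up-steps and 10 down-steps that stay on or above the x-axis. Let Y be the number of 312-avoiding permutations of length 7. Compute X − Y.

16367

Dyck paths of semilength n (length 2n) are counted by C_n; here n = 10. So X = C_10 = 16796.
For any fixed pattern of length 3, the pattern-avoiding permutations of [7] number C_7. So Y = C_7 = 429.
X − Y = 16796 − 429 = 16367.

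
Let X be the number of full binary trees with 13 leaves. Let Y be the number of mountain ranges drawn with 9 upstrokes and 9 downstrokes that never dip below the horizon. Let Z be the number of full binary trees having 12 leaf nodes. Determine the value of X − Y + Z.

Full binary trees with 13 leaves have 13−1 = 12 internal nodes, so there are C_12 of them. So X = C_12 = 208012.
Paths of 9 up- and 9 down-steps that never dip below the axis are Dyck paths; their count is C_9. So Y = C_9 = 4862.
A full binary tree with L leaves has L−1 internal nodes and is counted by C_{L−1}; L = 12 gives C_11. So Z = C_11 = 58786.
X − Y + Z = 208012 − 4862 + 58786 = 261936.

261936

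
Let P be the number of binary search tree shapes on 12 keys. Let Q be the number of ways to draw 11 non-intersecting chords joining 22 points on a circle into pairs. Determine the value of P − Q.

149226

Rooted binary trees with 12 nodes (each child slot possibly empty) number C_12. So P = C_12 = 208012.
Non-crossing perfect matchings of 2n points on a circle are counted by C_n; with 22 points, n = 11. So Q = C_11 = 58786.
P − Q = 208012 − 58786 = 149226.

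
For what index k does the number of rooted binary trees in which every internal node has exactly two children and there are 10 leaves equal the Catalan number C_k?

A full binary tree with L leaves has L−1 internal nodes and is counted by C_{L−1}; L = 10 gives C_9.

9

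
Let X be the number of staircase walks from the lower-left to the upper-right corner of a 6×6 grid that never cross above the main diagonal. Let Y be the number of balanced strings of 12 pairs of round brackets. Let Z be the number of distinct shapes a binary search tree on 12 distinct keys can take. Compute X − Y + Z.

132

Monotone paths in an n×n grid that stay weakly below the diagonal are counted by C_n; here n = 6. So X = C_6 = 132.
Balanced strings of n pairs of brackets are counted by C_n; here n = 12. So Y = C_12 = 208012.
Rooted binary trees with 12 nodes (each child slot possibly empty) number C_12. So Z = C_12 = 208012.
X − Y + Z = 132 − 208012 + 208012 = 132.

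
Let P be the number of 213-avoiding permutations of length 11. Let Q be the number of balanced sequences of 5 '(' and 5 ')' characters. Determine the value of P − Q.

58744

Permutations of [n] avoiding any single length-3 pattern are counted by C_n; here n = 11. So P = C_11 = 58786.
A balanced arrangement of 5 bracket pairs is a Dyck word of semilength 5, so the count is C_5. So Q = C_5 = 42.
P − Q = 58786 − 42 = 58744.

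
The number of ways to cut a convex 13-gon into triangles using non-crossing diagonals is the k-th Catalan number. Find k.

11

The number of triangulations of a 13-gon is the Catalan number C_11 (index = sides − 2).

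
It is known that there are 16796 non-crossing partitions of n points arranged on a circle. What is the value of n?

10

Non-crossing partitions of [n] are counted by C_n. The Catalan number equal to 16796 is C_10.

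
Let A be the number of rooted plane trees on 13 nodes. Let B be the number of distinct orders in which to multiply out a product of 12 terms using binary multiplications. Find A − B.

A rooted plane tree on 13 nodes has 12 edges, and such trees are counted by C_12. So A = C_12 = 208012.
Ways to associate a product of 12 factors correspond to binary trees on 12 leaves, so the count is C_11. So B = C_11 = 58786.
A − B = 208012 − 58786 = 149226.

149226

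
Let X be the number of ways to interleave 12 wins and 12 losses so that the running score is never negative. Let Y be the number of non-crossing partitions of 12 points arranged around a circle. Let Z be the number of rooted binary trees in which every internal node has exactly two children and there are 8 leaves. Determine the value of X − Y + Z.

Ballot sequences with n votes each where one side never trails are Dyck words, counted by C_n; here n = 12. So X = C_12 = 208012.
Non-crossing partitions of an n-element set are counted by C_n; here n = 12. So Y = C_12 = 208012.
A full binary tree with L leaves has L−1 internal nodes and is counted by C_{L−1}; L = 8 gives C_7. So Z = C_7 = 429.
X − Y + Z = 208012 − 208012 + 429 = 429.

429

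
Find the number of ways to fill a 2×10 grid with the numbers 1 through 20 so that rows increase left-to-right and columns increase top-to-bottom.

Standard Young tableaux of shape 2×n are counted by C_n; here n = 10.
C_10 = C_9 · 2(2·9+1)/(9+2) = 4862 · 38/11 = 16796.

16796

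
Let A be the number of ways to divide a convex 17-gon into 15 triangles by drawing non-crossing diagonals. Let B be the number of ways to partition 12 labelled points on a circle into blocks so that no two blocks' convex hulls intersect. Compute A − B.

A convex 17-gon is triangulated into 15 triangles, and the number of such triangulations is the Catalan number C_{17−2} = C_15. So A = C_15 = 9694845.
The non-crossing partitions of [12] form a lattice of size C_12. So B = C_12 = 208012.
A − B = 9694845 − 208012 = 9486833.

9486833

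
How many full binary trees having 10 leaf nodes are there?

Full binary trees with 10 leaves have 10−1 = 9 internal nodes, so there are C_9 of them.
C_9 = C(18,9)/10 = 48620/10 = 4862.

4862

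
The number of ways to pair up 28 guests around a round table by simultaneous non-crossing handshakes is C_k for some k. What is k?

With 28 = 2·14 people, non-crossing handshake pairings are non-crossing perfect matchings on a circle, counted by C_14.

14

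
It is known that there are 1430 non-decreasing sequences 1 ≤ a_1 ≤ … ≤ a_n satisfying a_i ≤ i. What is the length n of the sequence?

Such sub-staircase sequences of length n are counted by C_n. Since C_8 = 1430, the index is 8.

8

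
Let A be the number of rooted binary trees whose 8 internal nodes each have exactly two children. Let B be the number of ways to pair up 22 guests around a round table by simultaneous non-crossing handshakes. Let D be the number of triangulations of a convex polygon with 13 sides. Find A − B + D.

1430

The number of full binary trees on 8 internal nodes is the Catalan number C_8. So A = C_8 = 1430.
With 22 = 2·11 people, non-crossing handshake pairings are non-crossing perfect matchings on a circle, counted by C_11. So B = C_11 = 58786.
The number of triangulations of a 13-gon is the Catalan number C_11 (index = sides − 2). So D = C_11 = 58786.
A − B + D = 1430 − 58786 + 58786 = 1430.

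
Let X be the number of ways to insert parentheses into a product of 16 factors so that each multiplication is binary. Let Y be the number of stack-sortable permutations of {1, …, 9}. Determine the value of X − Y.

9689983

Bracketing 16 factors into binary products is counted by C_{16−1} = C_15. So X = C_15 = 9694845.
Stack-sortable permutations are exactly the 231-avoiding ones, counted by C_n; here n = 9. So Y = C_9 = 4862.
X − Y = 9694845 − 4862 = 9689983.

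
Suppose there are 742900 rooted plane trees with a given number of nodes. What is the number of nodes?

14

Rooted ordered trees on m nodes are counted by C_{m−1}; 742900 = C_13.
So the index is 13, and the number of nodes is 13 + 1 = 14.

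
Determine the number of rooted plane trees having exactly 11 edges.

Rooted ordered trees with n edges are counted by C_n; here n = 11.
C_11 = C_10 · 2(2·10+1)/(10+2) = 16796 · 42/12 = 58786.

58786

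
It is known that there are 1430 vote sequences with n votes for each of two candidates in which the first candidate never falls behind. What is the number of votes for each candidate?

Such ballot sequences with n votes each are counted by C_n; 1430 = C_8.

8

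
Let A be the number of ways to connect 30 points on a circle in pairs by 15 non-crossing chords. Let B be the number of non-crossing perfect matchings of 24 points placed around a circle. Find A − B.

Non-crossing perfect matchings of 2n points on a circle are counted by C_n; with 30 points, n = 15. So A = C_15 = 9694845.
Non-crossing perfect matchings of 2n points on a circle are counted by C_n; with 24 points, n = 12. So B = C_12 = 208012.
A − B = 9694845 − 208012 = 9486833.

9486833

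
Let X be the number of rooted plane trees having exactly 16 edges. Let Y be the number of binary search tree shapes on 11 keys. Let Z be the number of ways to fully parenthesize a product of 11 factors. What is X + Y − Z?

Rooted ordered trees with n edges are counted by C_n; here n = 16. So X = C_16 = 35357670.
Binary trees (left/right distinguished) on n nodes are counted by C_n; here n = 11. So Y = C_11 = 58786.
Parenthesizations of m factors correspond to full binary trees with m leaves, counted by C_{m−1}; m = 11 gives C_10. So Z = C_10 = 16796.
X + Y − Z = 35357670 + 58786 − 16796 = 35399660.

35399660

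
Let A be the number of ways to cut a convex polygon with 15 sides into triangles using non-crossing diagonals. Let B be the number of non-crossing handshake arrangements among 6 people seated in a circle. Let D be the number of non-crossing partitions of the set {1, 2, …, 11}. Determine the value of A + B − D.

The number of triangulations of a 15-gon is the Catalan number C_13 (index = sides − 2). So A = C_13 = 742900.
Non-crossing handshake pairings of 2n people are counted by C_n; 6 people gives n = 3. So B = C_3 = 5.
Non-crossing partitions of an n-element set are counted by C_n; here n = 11. So D = C_11 = 58786.
A + B − D = 742900 + 5 − 58786 = 684119.

684119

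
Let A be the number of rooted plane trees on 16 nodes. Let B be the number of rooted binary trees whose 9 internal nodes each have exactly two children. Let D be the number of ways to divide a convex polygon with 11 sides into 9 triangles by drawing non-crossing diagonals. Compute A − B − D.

A rooted plane tree on 16 nodes has 15 edges, and such trees are counted by C_15. So A = C_15 = 9694845.
Full binary trees with n internal nodes are counted by C_n; here n = 9. So B = C_9 = 4862.
A convex 11-gon is triangulated into 9 triangles, and the number of such triangulations is the Catalan number C_{11−2} = C_9. So D = C_9 = 4862.
A − B − D = 9694845 − 4862 − 4862 = 9685121.

9685121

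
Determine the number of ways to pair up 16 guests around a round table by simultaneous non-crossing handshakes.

With 16 = 2·8 people, non-crossing handshake pairings are non-crossing perfect matchings on a circle, counted by C_8.
C_8 = C_7 · 2(2·7+1)/(7+2) = 429 · 30/9 = 1430.

1430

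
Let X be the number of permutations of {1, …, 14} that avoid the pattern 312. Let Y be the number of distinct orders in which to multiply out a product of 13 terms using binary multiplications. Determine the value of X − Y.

2466428

Permutations of [n] avoiding any single length-3 pattern are counted by C_n; here n = 14. So X = C_14 = 2674440.
Bracketing 13 factors into binary products is counted by C_{13−1} = C_12. So Y = C_12 = 208012.
X − Y = 2674440 − 208012 = 2466428.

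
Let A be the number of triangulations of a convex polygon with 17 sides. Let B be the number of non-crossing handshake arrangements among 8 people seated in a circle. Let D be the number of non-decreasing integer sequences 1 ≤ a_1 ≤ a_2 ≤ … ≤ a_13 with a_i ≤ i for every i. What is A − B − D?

8951931

The number of triangulations of a 17-gon is the Catalan number C_15 (index = sides − 2). So A = C_15 = 9694845.
Non-crossing handshake pairings of 2n people are counted by C_n; 8 people gives n = 4. So B = C_4 = 14.
Weakly increasing sequences with a_i ≤ i biject with Dyck paths of semilength 13, so there are C_13. So D = C_13 = 742900.
A − B − D = 9694845 − 14 − 742900 = 8951931.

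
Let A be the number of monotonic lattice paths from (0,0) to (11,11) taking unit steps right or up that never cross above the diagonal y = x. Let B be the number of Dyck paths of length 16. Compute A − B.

Monotone paths in an n×n grid that stay weakly below the diagonal are counted by C_n; here n = 11. So A = C_11 = 58786.
Paths of 8 up- and 8 down-steps that never dip below the axis are Dyck paths; their count is C_8. So B = C_8 = 1430.
A − B = 58786 − 1430 = 57356.

57356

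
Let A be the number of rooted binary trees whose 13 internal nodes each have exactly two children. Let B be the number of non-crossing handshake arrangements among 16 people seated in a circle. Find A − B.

741470

The number of full binary trees on 13 internal nodes is the Catalan number C_13. So A = C_13 = 742900.
With 16 = 2·8 people, non-crossing handshake pairings are non-crossing perfect matchings on a circle, counted by C_8. So B = C_8 = 1430.
A − B = 742900 − 1430 = 741470.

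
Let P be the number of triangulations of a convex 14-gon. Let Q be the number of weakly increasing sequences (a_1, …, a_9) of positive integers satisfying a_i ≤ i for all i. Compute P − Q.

A convex 14-gon is triangulated into 12 triangles, and the number of such triangulations is the Catalan number C_{14−2} = C_12. So P = C_12 = 208012.
Such sub-staircase sequences of length n are counted by C_n; here n = 9. So Q = C_9 = 4862.
P − Q = 208012 − 4862 = 203150.

203150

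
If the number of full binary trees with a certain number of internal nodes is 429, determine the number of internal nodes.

Full binary trees with n internal nodes are counted by C_n. The Catalan number equal to 429 is C_7.

7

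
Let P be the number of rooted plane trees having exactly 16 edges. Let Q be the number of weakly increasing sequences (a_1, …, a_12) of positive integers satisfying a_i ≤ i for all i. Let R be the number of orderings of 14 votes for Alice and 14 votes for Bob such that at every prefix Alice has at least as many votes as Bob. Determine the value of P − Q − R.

A rooted plane tree with 16 edges has 17 nodes, and the count is C_16. So P = C_16 = 35357670.
Such sub-staircase sequences of length n are counted by C_n; here n = 12. So Q = C_12 = 208012.
Ballot sequences with n votes each where one side never trails are Dyck words, counted by C_n; here n = 14. So R = C_14 = 2674440.
P − Q − R = 35357670 − 208012 − 2674440 = 32475218.

32475218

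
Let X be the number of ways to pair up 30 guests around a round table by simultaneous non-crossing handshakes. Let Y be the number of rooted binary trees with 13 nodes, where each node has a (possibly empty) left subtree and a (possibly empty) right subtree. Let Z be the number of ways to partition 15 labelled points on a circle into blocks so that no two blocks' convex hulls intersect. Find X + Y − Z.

742900

With 30 = 2·15 people, non-crossing handshake pairings are non-crossing perfect matchings on a circle, counted by C_15. So X = C_15 = 9694845.
Rooted binary trees with 13 nodes (each child slot possibly empty) number C_13. So Y = C_13 = 742900.
The non-crossing partitions of [15] form a lattice of size C_15. So Z = C_15 = 9694845.
X + Y − Z = 9694845 + 742900 − 9694845 = 742900.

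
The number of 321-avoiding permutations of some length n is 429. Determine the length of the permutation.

Permutations of [n] avoiding a fixed length-3 pattern are counted by C_n; 429 = C_7.

7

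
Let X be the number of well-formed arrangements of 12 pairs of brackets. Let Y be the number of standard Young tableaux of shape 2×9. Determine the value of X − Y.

203150

Balanced strings of n pairs of brackets are counted by C_n; here n = 12. So X = C_12 = 208012.
By the hook-length formula (or a Dyck-path bijection), SYT of shape 2×9 number C_9. So Y = C_9 = 4862.
X − Y = 208012 − 4862 = 203150.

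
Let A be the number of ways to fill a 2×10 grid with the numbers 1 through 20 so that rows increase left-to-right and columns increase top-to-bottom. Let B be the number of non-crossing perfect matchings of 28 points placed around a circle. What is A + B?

2691236

Standard Young tableaux of shape 2×n are counted by C_n; here n = 10. So A = C_10 = 16796.
Non-crossing perfect matchings of 2n points on a circle are counted by C_n; with 28 points, n = 14. So B = C_14 = 2674440.
A + B = 16796 + 2674440 = 2691236.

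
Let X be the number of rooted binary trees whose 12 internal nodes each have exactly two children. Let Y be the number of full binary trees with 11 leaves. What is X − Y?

The number of full binary trees on 12 internal nodes is the Catalan number C_12. So X = C_12 = 208012.
Full binary trees with 11 leaves have 11−1 = 10 internal nodes, so there are C_10 of them. So Y = C_10 = 16796.
X − Y = 208012 − 16796 = 191216.

191216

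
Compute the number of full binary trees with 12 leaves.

Full binary trees with 12 leaves have 12−1 = 11 internal nodes, so there are C_11 of them.
C_11 = C_10 · 2(2·10+1)/(10+2) = 16796 · 42/12 = 58786.

58786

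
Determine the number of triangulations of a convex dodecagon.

16796

Triangulations of a convex m-gon are counted by C_{m−2}; with m = 12 this is C_10.
C_10 = C(20,10)/11 = 184756/11 = 16796.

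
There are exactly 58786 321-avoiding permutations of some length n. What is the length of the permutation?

Permutations of [n] avoiding a fixed length-3 pattern are counted by C_n. The Catalan number equal to 58786 is C_11.

11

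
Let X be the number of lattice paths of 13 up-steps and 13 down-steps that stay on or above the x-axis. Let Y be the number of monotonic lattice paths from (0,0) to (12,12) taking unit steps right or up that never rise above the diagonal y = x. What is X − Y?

534888

A Dyck path with 13 up-steps and 13 down-steps has semilength 13, so there are C_13 of them. So X = C_13 = 742900.
Monotone paths in an n×n grid that stay weakly below the diagonal are counted by C_n; here n = 12. So Y = C_12 = 208012.
X − Y = 742900 − 208012 = 534888.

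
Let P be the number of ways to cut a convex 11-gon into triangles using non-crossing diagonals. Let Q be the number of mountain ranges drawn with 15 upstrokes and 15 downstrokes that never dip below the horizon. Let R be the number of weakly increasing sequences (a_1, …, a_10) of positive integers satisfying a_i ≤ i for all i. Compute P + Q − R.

Triangulations of a convex m-gon are counted by C_{m−2}; with m = 11 this is C_9. So P = C_9 = 4862.
A Dyck path with 15 up-steps and 15 down-steps has semilength 15, so there are C_15 of them. So Q = C_15 = 9694845.
Weakly increasing sequences with a_i ≤ i biject with Dyck paths of semilength 10, so there are C_10. So R = C_10 = 16796.
P + Q − R = 4862 + 9694845 − 16796 = 9682911.

9682911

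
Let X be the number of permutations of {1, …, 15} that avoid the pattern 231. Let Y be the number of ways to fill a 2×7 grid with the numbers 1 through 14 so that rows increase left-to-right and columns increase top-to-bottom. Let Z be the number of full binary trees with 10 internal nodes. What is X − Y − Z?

9677620

Permutations of [n] avoiding any single length-3 pattern are counted by C_n; here n = 15. So X = C_15 = 9694845.
Standard Young tableaux of shape 2×n are counted by C_n; here n = 7. So Y = C_7 = 429.
Full binary trees with n internal nodes are counted by C_n; here n = 10. So Z = C_10 = 16796.
X − Y − Z = 9694845 − 429 − 16796 = 9677620.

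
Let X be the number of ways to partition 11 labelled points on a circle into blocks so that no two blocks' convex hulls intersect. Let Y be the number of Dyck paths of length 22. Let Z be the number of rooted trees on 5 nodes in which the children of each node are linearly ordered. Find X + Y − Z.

117558

Non-crossing partitions of an n-element set are counted by C_n; here n = 11. So X = C_11 = 58786.
A Dyck path with 11 up-steps and 11 down-steps has semilength 11, so there are C_11 of them. So Y = C_11 = 58786.
Rooted ordered (plane) trees on m nodes have m−1 edges and are counted by C_{m−1}; m = 5 gives C_4. So Z = C_4 = 14.
X + Y − Z = 58786 + 58786 − 14 = 117558.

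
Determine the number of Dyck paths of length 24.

208012

A Dyck path with 12 up-steps and 12 down-steps has semilength 12, so there are C_12 of them.
C_12 = C(24,12)/13 = 2704156/13 = 208012.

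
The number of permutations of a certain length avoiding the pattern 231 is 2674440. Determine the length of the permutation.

14

Permutations of [n] avoiding a fixed length-3 pattern are counted by C_n; 2674440 = C_14.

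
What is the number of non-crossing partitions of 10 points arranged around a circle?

16796

Non-crossing partitions of an n-element set are counted by C_n; here n = 10.
C_10 = C_9 · 2(2·9+1)/(9+2) = 4862 · 38/11 = 16796.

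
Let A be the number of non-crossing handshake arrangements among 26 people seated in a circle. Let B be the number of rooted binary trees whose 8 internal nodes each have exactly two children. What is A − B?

741470

With 26 = 2·13 people, non-crossing handshake pairings are non-crossing perfect matchings on a circle, counted by C_13. So A = C_13 = 742900.
The number of full binary trees on 8 internal nodes is the Catalan number C_8. So B = C_8 = 1430.
A − B = 742900 − 1430 = 741470.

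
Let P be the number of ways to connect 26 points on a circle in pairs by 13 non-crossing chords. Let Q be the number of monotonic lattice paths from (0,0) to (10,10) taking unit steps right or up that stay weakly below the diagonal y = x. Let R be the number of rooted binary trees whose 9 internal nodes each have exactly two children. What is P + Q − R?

Non-crossing perfect matchings of 2n points on a circle are counted by C_n; with 26 points, n = 13. So P = C_13 = 742900.
Sub-diagonal monotone paths from (0,0) to (10,10) biject with Dyck paths of semilength 10, giving C_10. So Q = C_10 = 16796.
The number of full binary trees on 9 internal nodes is the Catalan number C_9. So R = C_9 = 4862.
P + Q − R = 742900 + 16796 − 4862 = 754834.

754834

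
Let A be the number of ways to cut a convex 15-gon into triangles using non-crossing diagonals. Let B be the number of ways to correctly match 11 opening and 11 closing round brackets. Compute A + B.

A convex 15-gon is triangulated into 13 triangles, and the number of such triangulations is the Catalan number C_{15−2} = C_13. So A = C_13 = 742900.
With 11 pairs the number of balanced bracket strings is the Catalan number C_11. So B = C_11 = 58786.
A + B = 742900 + 58786 = 801686.

801686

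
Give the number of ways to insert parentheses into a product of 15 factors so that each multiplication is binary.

Ways to associate a product of 15 factors correspond to binary trees on 15 leaves, so the count is C_14.
C_14 = C(28,14)/15 = 40116600/15 = 2674440.

2674440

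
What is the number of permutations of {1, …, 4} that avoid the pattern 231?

Permutations of [n] avoiding any single length-3 pattern are counted by C_n; here n = 4.
C_4 = C(8,4)/5 = 70/5 = 14.

14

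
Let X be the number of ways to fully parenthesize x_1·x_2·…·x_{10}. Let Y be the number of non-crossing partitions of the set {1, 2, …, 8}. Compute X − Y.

3432

Bracketing 10 factors into binary products is counted by C_{10−1} = C_9. So X = C_9 = 4862.
The non-crossing partitions of [8] form a lattice of size C_8. So Y = C_8 = 1430.
X − Y = 4862 − 1430 = 3432.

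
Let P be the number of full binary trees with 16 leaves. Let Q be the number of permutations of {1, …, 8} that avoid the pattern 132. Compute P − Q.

Full binary trees with 16 leaves have 16−1 = 15 internal nodes, so there are C_15 of them. So P = C_15 = 9694845.
For any fixed pattern of length 3, the pattern-avoiding permutations of [8] number C_8. So Q = C_8 = 1430.
P − Q = 9694845 − 1430 = 9693415.

9693415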